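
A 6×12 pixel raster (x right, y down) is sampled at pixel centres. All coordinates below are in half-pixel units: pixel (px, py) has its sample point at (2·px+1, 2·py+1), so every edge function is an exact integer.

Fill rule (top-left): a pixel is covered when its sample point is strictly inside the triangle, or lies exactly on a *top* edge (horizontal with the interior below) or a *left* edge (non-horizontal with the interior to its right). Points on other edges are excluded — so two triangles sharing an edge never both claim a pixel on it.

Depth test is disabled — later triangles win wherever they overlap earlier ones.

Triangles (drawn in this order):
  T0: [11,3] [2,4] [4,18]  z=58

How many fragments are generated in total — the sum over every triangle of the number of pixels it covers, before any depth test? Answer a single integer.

T0:
  2·area = 128  (B↔C swapped to make it positive)
  edge (11, 3)→(4, 18): d=(-7,15) right/bottom  bias=-1
  edge (4, 18)→(2, 4): d=(-2,-14) top-left  bias=+0
  edge (2, 4)→(11, 3): d=(9,-1) top-left  bias=+0
    (5,1)@(11, 3): e=[0,128,0] → ·  [on edge]
    (1,2)@(3, 5): e=[106,12,10] → █
    (2,2)@(5, 5): e=[76,40,12] → █
    (3,2)@(7, 5): e=[46,68,14] → █
    (4,2)@(9, 5): e=[16,96,16] → █
    (5,2)@(11, 5): e=[-14,124,18] → ·
    (1,3)@(3, 7): e=[92,8,28] → █
    (5,3)@(11, 7): e=[-28,120,36] → ·
    (1,4)@(3, 9): e=[78,4,46] → █
    (4,4)@(9, 9): e=[-12,88,52] → ·
    (1,5)@(3, 11): e=[64,0,64] → █  [on edge]
    (4,5)@(9, 11): e=[-26,84,70] → ·
  covered (16 px):
    · · · · · ·
    · · · · · ·
    · █ █ █ █ ·
    · █ █ █ █ ·
    · █ █ █ · ·
    · █ █ █ · ·
    · · █ · · ·
    · · █ · · ·
    · · · · · ·
    · · · · · ·
    · · · · · ·
    · · · · · ·

Answer: 16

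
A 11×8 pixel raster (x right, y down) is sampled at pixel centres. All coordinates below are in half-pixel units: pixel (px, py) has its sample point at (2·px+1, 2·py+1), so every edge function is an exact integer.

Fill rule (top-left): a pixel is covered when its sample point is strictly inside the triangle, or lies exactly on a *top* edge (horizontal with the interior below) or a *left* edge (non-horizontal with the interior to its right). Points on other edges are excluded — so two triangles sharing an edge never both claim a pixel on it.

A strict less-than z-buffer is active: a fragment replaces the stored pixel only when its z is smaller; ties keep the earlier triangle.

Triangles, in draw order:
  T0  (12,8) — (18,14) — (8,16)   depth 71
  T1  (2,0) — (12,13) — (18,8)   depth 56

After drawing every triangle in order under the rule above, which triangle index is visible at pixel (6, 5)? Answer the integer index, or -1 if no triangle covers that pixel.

T0:
  2·area = 72
  edge (12, 8)→(18, 14): d=(6,6) right/bottom  bias=-1
  edge (18, 14)→(8, 16): d=(-10,2) right/bottom  bias=-1
  edge (8, 16)→(12, 8): d=(4,-8) top-left  bias=+0
    (2,0)@(5, 1): e=[0,156,-84] → ·  [on edge]
    (3,1)@(7, 3): e=[0,132,-60] → ·  [on edge]
    (4,2)@(9, 5): e=[0,108,-36] → ·  [on edge]
    (5,3)@(11, 7): e=[0,84,-12] → ·  [on edge]
    (6,4)@(13, 9): e=[0,60,12] → ·  [on edge]
    (5,5)@(11, 11): e=[24,44,4] → #
    (6,5)@(13, 11): e=[12,40,20] → #
    (7,5)@(15, 11): e=[0,36,36] → ·  [on edge]
    (5,6)@(11, 13): e=[36,24,12] → #
    (7,6)@(15, 13): e=[12,16,44] → #
    (8,6)@(17, 13): e=[0,12,60] → ·  [on edge]
    (4,7)@(9, 15): e=[60,8,4] → #
    (6,7)@(13, 15): e=[36,0,36] → ·  [on edge]
    (9,7)@(19, 15): e=[0,-12,84] → ·  [on edge]
  covered (7 px):
    · · · · · · · · · · ·
    · · · · · · · · · · ·
    · · · · · · · · · · ·
    · · · · · · · · · · ·
    · · · · · · · · · · ·
    · · · · · # # · · · ·
    · · · · · # # # · · ·
    · · · · # # · · · · ·
T1:
  2·area = 128  (B↔C swapped to make it positive)
  edge (2, 0)→(18, 8): d=(16,8) right/bottom  bias=-1
  edge (18, 8)→(12, 13): d=(-6,5) right/bottom  bias=-1
  edge (12, 13)→(2, 0): d=(-10,-13) top-left  bias=+0
    (1,0)@(3, 1): e=[8,117,3] → #
    (2,0)@(5, 1): e=[-8,107,29] → ·
    (1,1)@(3, 3): e=[40,105,-17] → ·
    (2,1)@(5, 3): e=[24,95,9] → #
    (3,1)@(7, 3): e=[8,85,35] → #
    (4,1)@(9, 3): e=[-8,75,61] → ·
    (2,2)@(5, 5): e=[56,83,-11] → ·
    (3,2)@(7, 5): e=[40,73,15] → #
    (4,2)@(9, 5): e=[24,63,41] → #
    (5,2)@(11, 5): e=[8,53,67] → #
    (6,2)@(13, 5): e=[-8,43,93] → ·
    (3,3)@(7, 7): e=[72,61,-5] → ·
  covered (16 px):
    · # · · · · · · · · ·
    · · # # · · · · · · ·
    · · · # # # · · · · ·
    · · · · # # # # · · ·
    · · · · # # # # · · ·
    · · · · · # # · · · ·
    · · · · · · · · · · ·
    · · · · · · · · · · ·

Z-buffer (winner per pixel, '.' = empty):
  . 1 . . . . . . . . .
  . . 1 1 . . . . . . .
  . . . 1 1 1 . . . . .
  . . . . 1 1 1 1 . . .
  . . . . 1 1 1 1 . . .
  . . . . . 1 1 . . . .
  . . . . . 0 0 0 . . .
  . . . . 0 0 . . . . .

Answer: 1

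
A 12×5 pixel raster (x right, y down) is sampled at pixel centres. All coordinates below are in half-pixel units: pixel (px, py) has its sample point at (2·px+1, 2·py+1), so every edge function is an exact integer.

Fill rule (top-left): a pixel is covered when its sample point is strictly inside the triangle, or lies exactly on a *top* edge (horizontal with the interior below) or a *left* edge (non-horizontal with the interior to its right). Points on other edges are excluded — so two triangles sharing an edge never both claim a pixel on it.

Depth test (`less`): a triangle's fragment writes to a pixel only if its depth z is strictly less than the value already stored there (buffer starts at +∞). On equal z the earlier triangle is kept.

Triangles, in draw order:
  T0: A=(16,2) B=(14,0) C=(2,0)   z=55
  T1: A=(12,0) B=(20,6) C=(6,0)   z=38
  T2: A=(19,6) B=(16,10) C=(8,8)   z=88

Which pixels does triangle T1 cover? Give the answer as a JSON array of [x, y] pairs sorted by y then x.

T0:
  2·area = 24  (B↔C swapped to make it positive)
  edge (16, 2)→(2, 0): d=(-14,-2) top-left  bias=+0
  edge (2, 0)→(14, 0): d=(12,0) top-left  bias=+0
  edge (14, 0)→(16, 2): d=(2,2) right/bottom  bias=-1
    (4,0)@(9, 1): e=[0,12,12] → X  [on edge]
    (5,0)@(11, 1): e=[4,12,8] → X
    (6,0)@(13, 1): e=[8,12,4] → X
    (7,0)@(15, 1): e=[12,12,0] → .  [on edge]
    (4,1)@(9, 3): e=[-28,36,16] → .
    (5,1)@(11, 3): e=[-24,36,12] → .
    (6,1)@(13, 3): e=[-20,36,8] → .
    (8,1)@(17, 3): e=[-12,36,0] → .  [on edge]
    (11,1)@(23, 3): e=[0,36,-12] → .  [on edge]
    (9,2)@(19, 5): e=[-36,60,0] → .  [on edge]
    (10,3)@(21, 7): e=[-60,84,0] → .  [on edge]
    (11,4)@(23, 9): e=[-84,108,0] → .  [on edge]
  covered (3 px):
    . . . . X X X . . . . .
    . . . . . . . . . . . .
    . . . . . . . . . . . .
    . . . . . . . . . . . .
    . . . . . . . . . . . .
T1:
  2·area = 36
  edge (12, 0)→(20, 6): d=(8,6) right/bottom  bias=-1
  edge (20, 6)→(6, 0): d=(-14,-6) top-left  bias=+0
  edge (6, 0)→(12, 0): d=(6,0) top-left  bias=+0
    (4,0)@(9, 1): e=[26,4,6] → X
    (5,0)@(11, 1): e=[14,16,6] → X
    (6,0)@(13, 1): e=[2,28,6] → X
    (7,0)@(15, 1): e=[-10,40,6] → .
    (4,1)@(9, 3): e=[42,-24,18] → .
    (5,1)@(11, 3): e=[30,-12,18] → .
    (6,1)@(13, 3): e=[18,0,18] → X  [on edge]
    (7,1)@(15, 3): e=[6,12,18] → X
    (8,1)@(17, 3): e=[-6,24,18] → .
    (6,2)@(13, 5): e=[34,-28,30] → .
    (7,2)@(15, 5): e=[22,-16,30] → .
  covered (5 px):
    . . . . X X X . . . . .
    . . . . . . X X . . . .
    . . . . . . . . . . . .
    . . . . . . . . . . . .
    . . . . . . . . . . . .
T2:
  2·area = 38
  edge (19, 6)→(16, 10): d=(-3,4) right/bottom  bias=-1
  edge (16, 10)→(8, 8): d=(-8,-2) top-left  bias=+0
  edge (8, 8)→(19, 6): d=(11,-2) top-left  bias=+0
    (7,3)@(15, 7): e=[13,22,3] → X
    (8,3)@(17, 7): e=[5,26,7] → X
    (9,3)@(19, 7): e=[-3,30,11] → .
    (6,4)@(13, 9): e=[15,2,21] → X
    (8,4)@(17, 9): e=[-1,10,29] → .
  covered (4 px):
    . . . . . . . . . . . .
    . . . . . . . . . . . .
    . . . . . . . . . . . .
    . . . . . . . X X . . .
    . . . . . . X X . . . .

Result: [[4,0],[5,0],[6,0],[6,1],[7,1]]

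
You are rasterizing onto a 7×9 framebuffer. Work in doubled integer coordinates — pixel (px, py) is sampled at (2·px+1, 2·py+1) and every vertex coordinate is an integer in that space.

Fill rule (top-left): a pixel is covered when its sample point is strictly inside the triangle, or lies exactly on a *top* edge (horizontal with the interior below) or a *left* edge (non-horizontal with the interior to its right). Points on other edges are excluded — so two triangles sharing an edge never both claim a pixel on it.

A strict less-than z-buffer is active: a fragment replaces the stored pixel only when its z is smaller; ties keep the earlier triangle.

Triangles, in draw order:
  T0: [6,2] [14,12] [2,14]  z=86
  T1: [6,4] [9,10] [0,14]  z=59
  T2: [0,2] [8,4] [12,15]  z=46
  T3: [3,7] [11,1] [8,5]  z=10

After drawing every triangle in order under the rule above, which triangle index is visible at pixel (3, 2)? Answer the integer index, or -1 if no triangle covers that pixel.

T0:
  2·area = 136
  edge (6, 2)→(14, 12): d=(8,10) right/bottom  bias=-1
  edge (14, 12)→(2, 14): d=(-12,2) right/bottom  bias=-1
  edge (2, 14)→(6, 2): d=(4,-12) top-left  bias=+0
    (2,2)@(5, 5): e=[34,102,0] → █  [on edge]
    (3,2)@(7, 5): e=[14,98,24] → █
    (4,2)@(9, 5): e=[-6,94,48] → ·
    (2,3)@(5, 7): e=[50,78,8] → █
    (4,3)@(9, 7): e=[10,70,56] → █
    (5,3)@(11, 7): e=[-10,66,80] → ·
    (2,4)@(5, 9): e=[66,54,16] → █
    (5,4)@(11, 9): e=[6,42,88] → █
    (6,4)@(13, 9): e=[-14,38,112] → ·
    (1,5)@(3, 11): e=[102,34,0] → █  [on edge]
    (6,5)@(13, 11): e=[2,14,120] → █
    (1,6)@(3, 13): e=[118,10,8] → █
    (0,8)@(1, 17): e=[170,-34,0] → ·  [on edge]
  covered (18 px):
    · · · · · · ·
    · · · · · · ·
    · · █ █ · · ·
    · · █ █ █ · ·
    · · █ █ █ █ ·
    · █ █ █ █ █ █
    · █ █ █ · · ·
    · · · · · · ·
    · · · · · · ·
T1:
  2·area = 66
  edge (6, 4)→(9, 10): d=(3,6) right/bottom  bias=-1
  edge (9, 10)→(0, 14): d=(-9,4) right/bottom  bias=-1
  edge (0, 14)→(6, 4): d=(6,-10) top-left  bias=+0
    (2,3)@(5, 7): e=[15,43,8] → █
    (3,3)@(7, 7): e=[3,35,28] → █
    (4,3)@(9, 7): e=[-9,27,48] → ·
    (1,4)@(3, 9): e=[33,33,0] → █  [on edge]
    (4,4)@(9, 9): e=[-3,9,60] → ·
    (1,5)@(3, 11): e=[39,15,12] → █
    (3,5)@(7, 11): e=[15,-1,52] → ·
    (0,6)@(1, 13): e=[57,5,4] → █
    (1,6)@(3, 13): e=[45,-3,24] → ·
    (2,6)@(5, 13): e=[33,-11,44] → ·
    (0,7)@(1, 15): e=[63,-13,16] → ·
  covered (8 px):
    · · · · · · ·
    · · · · · · ·
    · · · · · · ·
    · · █ █ · · ·
    · █ █ █ · · ·
    · █ █ · · · ·
    █ · · · · · ·
    · · · · · · ·
    · · · · · · ·
T2:
  2·area = 80
  edge (0, 2)→(8, 4): d=(8,2) right/bottom  bias=-1
  edge (8, 4)→(12, 15): d=(4,11) right/bottom  bias=-1
  edge (12, 15)→(0, 2): d=(-12,-13) top-left  bias=+0
    (0,1)@(1, 3): e=[6,73,1] → █
    (1,1)@(3, 3): e=[2,51,27] → █
    (2,1)@(5, 3): e=[-2,29,53] → ·
    (0,2)@(1, 5): e=[22,81,-23] → ·
    (1,2)@(3, 5): e=[18,59,3] → █
    (2,2)@(5, 5): e=[14,37,29] → █
    (3,2)@(7, 5): e=[10,15,55] → █
    (4,2)@(9, 5): e=[6,-7,81] → ·
    (1,3)@(3, 7): e=[34,67,-21] → ·
    (2,3)@(5, 7): e=[30,45,5] → █
    (4,3)@(9, 7): e=[22,1,57] → █
    (5,3)@(11, 7): e=[18,-21,83] → ·
  covered (12 px):
    · · · · · · ·
    █ █ · · · · ·
    · █ █ █ · · ·
    · · █ █ █ · ·
    · · · █ █ · ·
    · · · · █ · ·
    · · · · · █ ·
    · · · · · · ·
    · · · · · · ·
T3:
  2·area = 14
  edge (3, 7)→(11, 1): d=(8,-6) top-left  bias=+0
  edge (11, 1)→(8, 5): d=(-3,4) right/bottom  bias=-1
  edge (8, 5)→(3, 7): d=(-5,2) right/bottom  bias=-1
    (5,0)@(11, 1): e=[0,0,14] → ·  [on edge]
    (4,1)@(9, 3): e=[4,2,8] → █
    (5,1)@(11, 3): e=[16,-6,4] → ·
    (6,1)@(13, 3): e=[28,-14,0] → ·  [on edge]
    (3,2)@(7, 5): e=[8,4,2] → █
    (4,2)@(9, 5): e=[20,-4,-2] → ·
    (1,3)@(3, 7): e=[0,14,0] → ·  [on edge]
    (3,3)@(7, 7): e=[24,-2,-8] → ·
    (2,4)@(5, 9): e=[28,0,-14] → ·  [on edge]
  covered (2 px):
    · · · · · · ·
    · · · · █ · ·
    · · · █ · · ·
    · · · · · · ·
    · · · · · · ·
    · · · · · · ·
    · · · · · · ·
    · · · · · · ·
    · · · · · · ·

Z-buffer (winner per pixel, '.' = empty):
  . . . . . . .
  2 2 . . 3 . .
  . 2 2 3 . . .
  . . 2 2 2 . .
  . 1 1 2 2 0 .
  . 1 1 0 2 0 0
  1 0 0 0 . 2 .
  . . . . . . .
  . . . . . . .

Answer: 3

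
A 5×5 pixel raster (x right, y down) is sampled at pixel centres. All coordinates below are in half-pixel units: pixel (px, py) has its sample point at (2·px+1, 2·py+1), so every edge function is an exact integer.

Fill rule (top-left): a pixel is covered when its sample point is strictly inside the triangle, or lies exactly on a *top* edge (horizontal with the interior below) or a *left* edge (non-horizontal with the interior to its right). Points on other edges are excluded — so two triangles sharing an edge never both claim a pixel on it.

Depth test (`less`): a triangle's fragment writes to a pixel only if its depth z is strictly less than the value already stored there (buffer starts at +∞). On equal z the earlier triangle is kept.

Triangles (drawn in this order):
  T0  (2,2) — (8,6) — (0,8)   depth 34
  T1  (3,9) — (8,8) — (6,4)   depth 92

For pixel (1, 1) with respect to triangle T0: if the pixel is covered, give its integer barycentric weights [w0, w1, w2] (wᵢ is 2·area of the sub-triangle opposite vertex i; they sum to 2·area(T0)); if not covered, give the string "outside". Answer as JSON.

T0:
  2·area = 44
  edge (2, 2)→(8, 6): d=(6,4) right/bottom  bias=-1
  edge (8, 6)→(0, 8): d=(-8,2) right/bottom  bias=-1
  edge (0, 8)→(2, 2): d=(2,-6) top-left  bias=+0
    (1,1)@(3, 3): e=[2,34,8] → #
    (2,1)@(5, 3): e=[-6,30,20] → ·
    (0,2)@(1, 5): e=[22,22,0] → #  [on edge]
    (2,2)@(5, 5): e=[6,14,24] → #
    (3,2)@(7, 5): e=[-2,10,36] → ·
    (0,3)@(1, 7): e=[34,6,4] → #
    (2,3)@(5, 7): e=[18,-2,28] → ·
    (0,4)@(1, 9): e=[46,-10,8] → ·
    (1,4)@(3, 9): e=[38,-14,20] → ·
  covered (6 px):
    · · · · ·
    · # · · ·
    # # # · ·
    # # · · ·
    · · · · ·
T1:
  2·area = 22  (B↔C swapped to make it positive)
  edge (3, 9)→(6, 4): d=(3,-5) top-left  bias=+0
  edge (6, 4)→(8, 8): d=(2,4) right/bottom  bias=-1
  edge (8, 8)→(3, 9): d=(-5,1) right/bottom  bias=-1
    (2,3)@(5, 7): e=[4,10,8] → #
    (3,3)@(7, 7): e=[14,2,6] → #
    (4,3)@(9, 7): e=[24,-6,4] → ·
    (1,4)@(3, 9): e=[0,22,0] → ·  [on edge]
    (2,4)@(5, 9): e=[10,14,-2] → ·
    (3,4)@(7, 9): e=[20,6,-4] → ·
  covered (2 px):
    · · · · ·
    · · · · ·
    · · · · ·
    · · # # ·
    · · · · ·

Result: [34,8,2]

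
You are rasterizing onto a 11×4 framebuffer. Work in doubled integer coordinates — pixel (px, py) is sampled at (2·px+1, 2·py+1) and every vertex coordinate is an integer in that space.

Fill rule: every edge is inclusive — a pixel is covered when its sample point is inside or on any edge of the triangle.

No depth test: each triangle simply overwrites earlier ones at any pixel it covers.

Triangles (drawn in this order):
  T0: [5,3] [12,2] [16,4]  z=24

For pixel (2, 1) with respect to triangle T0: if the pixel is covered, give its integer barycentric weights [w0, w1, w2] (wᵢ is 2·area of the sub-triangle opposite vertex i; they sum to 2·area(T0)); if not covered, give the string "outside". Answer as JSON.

T0:
  2·area = 18
  edge (5, 3)→(12, 2): d=(7,-1) inclusive
  edge (12, 2)→(16, 4): d=(4,2) inclusive
  edge (16, 4)→(5, 3): d=(-11,-1) inclusive
    (9,0)@(19, 1): e=[0,-18,36] → .  [on edge]
    (2,1)@(5, 3): e=[0,18,0] → X  [on edge]
    (3,1)@(7, 3): e=[2,14,2] → X
    (4,1)@(9, 3): e=[4,10,4] → X
    (5,1)@(11, 3): e=[6,6,6] → X
    (6,1)@(13, 3): e=[8,2,8] → X
    (7,1)@(15, 3): e=[10,-2,10] → .
    (2,2)@(5, 5): e=[14,26,-22] → .
    (3,2)@(7, 5): e=[16,22,-20] → .
    (4,2)@(9, 5): e=[18,18,-18] → .
    (5,2)@(11, 5): e=[20,14,-16] → .
    (6,2)@(13, 5): e=[22,10,-14] → .
  covered (5 px):
    . . . . . . . . . . .
    . . X X X X X . . . .
    . . . . . . . . . . .
    . . . . . . . . . . .

Final: [18,0,0]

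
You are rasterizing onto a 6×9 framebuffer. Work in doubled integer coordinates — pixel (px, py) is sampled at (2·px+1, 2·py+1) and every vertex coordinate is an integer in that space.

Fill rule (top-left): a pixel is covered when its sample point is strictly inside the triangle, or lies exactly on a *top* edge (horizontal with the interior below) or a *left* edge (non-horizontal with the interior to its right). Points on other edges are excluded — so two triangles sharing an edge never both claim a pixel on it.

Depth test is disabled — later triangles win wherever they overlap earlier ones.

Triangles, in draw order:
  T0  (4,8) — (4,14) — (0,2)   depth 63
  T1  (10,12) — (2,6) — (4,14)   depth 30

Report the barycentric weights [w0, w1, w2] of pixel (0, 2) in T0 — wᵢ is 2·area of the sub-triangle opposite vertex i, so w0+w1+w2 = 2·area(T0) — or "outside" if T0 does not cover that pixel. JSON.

T0:
  2·area = 24
  edge (4, 8)→(4, 14): d=(0,6) right/bottom  bias=-1
  edge (4, 14)→(0, 2): d=(-4,-12) top-left  bias=+0
  edge (0, 2)→(4, 8): d=(4,6) right/bottom  bias=-1
    (0,2)@(1, 5): e=[18,0,6] → █  [on edge]
    (1,2)@(3, 5): e=[6,24,-6] → ·
    (0,3)@(1, 7): e=[18,-8,14] → ·
    (1,3)@(3, 7): e=[6,16,2] → █
    (2,3)@(5, 7): e=[-6,40,-10] → ·
    (1,4)@(3, 9): e=[6,8,10] → █
    (2,4)@(5, 9): e=[-6,32,-2] → ·
    (1,5)@(3, 11): e=[6,0,18] → █  [on edge]
    (2,5)@(5, 11): e=[-6,24,6] → ·
    (1,6)@(3, 13): e=[6,-8,26] → ·
    (2,8)@(5, 17): e=[-6,0,30] → ·  [on edge]
  covered (4 px):
    · · · · · ·
    · · · · · ·
    █ · · · · ·
    · █ · · · ·
    · █ · · · ·
    · █ · · · ·
    · · · · · ·
    · · · · · ·
    · · · · · ·
T1:
  2·area = 52  (B↔C swapped to make it positive)
  edge (10, 12)→(4, 14): d=(-6,2) right/bottom  bias=-1
  edge (4, 14)→(2, 6): d=(-2,-8) top-left  bias=+0
  edge (2, 6)→(10, 12): d=(8,6) right/bottom  bias=-1
    (1,3)@(3, 7): e=[44,6,2] → █
    (2,3)@(5, 7): e=[40,22,-10] → ·
    (1,4)@(3, 9): e=[32,2,18] → █
    (2,4)@(5, 9): e=[28,18,6] → █
    (3,4)@(7, 9): e=[24,34,-6] → ·
    (1,5)@(3, 11): e=[20,-2,34] → ·
    (2,5)@(5, 11): e=[16,14,22] → █
    (3,5)@(7, 11): e=[12,30,10] → █
    (4,5)@(9, 11): e=[8,46,-2] → ·
    (2,6)@(5, 13): e=[4,10,38] → █
    (3,6)@(7, 13): e=[0,26,26] → ·  [on edge]
    (0,7)@(1, 15): e=[0,-26,78] → ·  [on edge]
  covered (6 px):
    · · · · · ·
    · · · · · ·
    · · · · · ·
    · █ · · · ·
    · █ █ · · ·
    · · █ █ · ·
    · · █ · · ·
    · · · · · ·
    · · · · · ·

Answer: [0,6,18]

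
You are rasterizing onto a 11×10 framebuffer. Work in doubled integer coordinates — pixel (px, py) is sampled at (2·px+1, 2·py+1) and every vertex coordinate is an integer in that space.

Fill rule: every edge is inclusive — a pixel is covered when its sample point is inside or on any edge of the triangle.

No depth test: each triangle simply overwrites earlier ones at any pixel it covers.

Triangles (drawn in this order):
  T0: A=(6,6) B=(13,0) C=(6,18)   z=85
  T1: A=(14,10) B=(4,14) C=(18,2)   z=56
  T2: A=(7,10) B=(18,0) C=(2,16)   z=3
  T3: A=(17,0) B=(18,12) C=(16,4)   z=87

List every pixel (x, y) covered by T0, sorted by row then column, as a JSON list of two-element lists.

T0:
  2·area = 84
  edge (6, 6)→(13, 0): d=(7,-6) inclusive
  edge (13, 0)→(6, 18): d=(-7,18) inclusive
  edge (6, 18)→(6, 6): d=(0,-12) inclusive
    (5,1)@(11, 3): e=[9,15,60] → X
    (6,1)@(13, 3): e=[21,-21,84] → .
    (4,2)@(9, 5): e=[11,37,36] → X
    (6,2)@(13, 5): e=[35,-35,84] → .
    (3,3)@(7, 7): e=[13,59,12] → X
    (5,3)@(11, 7): e=[37,-13,60] → .
    (3,4)@(7, 9): e=[27,45,12] → X
    (5,4)@(11, 9): e=[51,-27,60] → .
    (3,5)@(7, 11): e=[41,31,12] → X
    (4,5)@(9, 11): e=[53,-5,36] → .
    (3,6)@(7, 13): e=[55,17,12] → X
    (4,6)@(9, 13): e=[67,-19,36] → .
  covered (10 px):
    . . . . . . . . . . .
    . . . . . X . . . . .
    . . . . X X . . . . .
    . . . X X . . . . . .
    . . . X X . . . . . .
    . . . X . . . . . . .
    . . . X . . . . . . .
    . . . X . . . . . . .
    . . . . . . . . . . .
    . . . . . . . . . . .
T1:
  2·area = 64
  edge (14, 10)→(4, 14): d=(-10,4) inclusive
  edge (4, 14)→(18, 2): d=(14,-12) inclusive
  edge (18, 2)→(14, 10): d=(-4,8) inclusive
    (8,1)@(17, 3): e=[58,2,4] → X
    (9,1)@(19, 3): e=[50,26,-12] → .
    (7,2)@(15, 5): e=[46,6,12] → X
    (8,2)@(17, 5): e=[38,30,-4] → .
    (6,3)@(13, 7): e=[34,10,20] → X
    (8,3)@(17, 7): e=[18,58,-12] → .
    (5,4)@(11, 9): e=[22,14,28] → X
    (7,4)@(15, 9): e=[6,62,-4] → .
    (4,5)@(9, 11): e=[10,18,36] → X
    (6,5)@(13, 11): e=[-6,66,4] → .
    (4,6)@(9, 13): e=[-10,46,28] → .
    (5,6)@(11, 13): e=[-18,70,12] → .
  covered (8 px):
    . . . . . . . . . . .
    . . . . . . . . X . .
    . . . . . . . X . . .
    . . . . . . X X . . .
    . . . . . X X . . . .
    . . . . X X . . . . .
    . . . . . . . . . . .
    . . . . . . . . . . .
    . . . . . . . . . . .
    . . . . . . . . . . .
T2:
  2·area = 16
  edge (7, 10)→(18, 0): d=(11,-10) inclusive
  edge (18, 0)→(2, 16): d=(-16,16) inclusive
  edge (2, 16)→(7, 10): d=(5,-6) inclusive
    (8,0)@(17, 1): e=[1,0,15] → X  [on edge]
    (9,0)@(19, 1): e=[21,-32,27] → .
    (7,1)@(15, 3): e=[3,0,13] → X  [on edge]
    (8,1)@(17, 3): e=[23,-32,25] → .
    (6,2)@(13, 5): e=[5,0,11] → X  [on edge]
    (7,2)@(15, 5): e=[25,-32,23] → .
    (5,3)@(11, 7): e=[7,0,9] → X  [on edge]
    (6,3)@(13, 7): e=[27,-32,21] → .
    (4,4)@(9, 9): e=[9,0,7] → X  [on edge]
    (5,4)@(11, 9): e=[29,-32,19] → .
    (3,5)@(7, 11): e=[11,0,5] → X  [on edge]
    (4,5)@(9, 11): e=[31,-32,17] → .
    (2,6)@(5, 13): e=[13,0,3] → X  [on edge]
    (1,7)@(3, 15): e=[15,0,1] → X  [on edge]
    (0,8)@(1, 17): e=[17,0,-1] → .  [on edge]
  covered (8 px):
    . . . . . . . . X . .
    . . . . . . . X . . .
    . . . . . . X . . . .
    . . . . . X . . . . .
    . . . . X . . . . . .
    . . . X . . . . . . .
    . . X . . . . . . . .
    . X . . . . . . . . .
    . . . . . . . . . . .
    . . . . . . . . . . .
T3:
  2·area = 16
  edge (17, 0)→(18, 12): d=(1,12) inclusive
  edge (18, 12)→(16, 4): d=(-2,-8) inclusive
  edge (16, 4)→(17, 0): d=(1,-4) inclusive
    (8,0)@(17, 1): e=[1,14,1] → X
    (9,0)@(19, 1): e=[-23,30,9] → .
    (8,1)@(17, 3): e=[3,10,3] → X
    (9,1)@(19, 3): e=[-21,26,11] → .
    (8,2)@(17, 5): e=[5,6,5] → X
    (9,2)@(19, 5): e=[-19,22,13] → .
    (8,3)@(17, 7): e=[7,2,7] → X
    (9,3)@(19, 7): e=[-17,18,15] → .
    (8,4)@(17, 9): e=[9,-2,9] → .
  covered (4 px):
    . . . . . . . . X . .
    . . . . . . . . X . .
    . . . . . . . . X . .
    . . . . . . . . X . .
    . . . . . . . . . . .
    . . . . . . . . . . .
    . . . . . . . . . . .
    . . . . . . . . . . .
    . . . . . . . . . . .
    . . . . . . . . . . .

Final: [[5,1],[4,2],[5,2],[3,3],[4,3],[3,4],[4,4],[3,5],[3,6],[3,7]]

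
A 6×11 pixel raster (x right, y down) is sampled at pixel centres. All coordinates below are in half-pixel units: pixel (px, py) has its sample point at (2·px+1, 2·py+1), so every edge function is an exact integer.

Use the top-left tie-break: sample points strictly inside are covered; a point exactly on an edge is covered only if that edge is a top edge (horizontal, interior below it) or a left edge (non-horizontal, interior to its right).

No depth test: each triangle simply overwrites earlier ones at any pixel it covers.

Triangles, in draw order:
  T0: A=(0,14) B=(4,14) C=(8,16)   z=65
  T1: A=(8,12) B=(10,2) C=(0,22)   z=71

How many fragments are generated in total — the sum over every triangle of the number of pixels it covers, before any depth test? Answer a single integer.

T0:
  2·area = 8
  edge (0, 14)→(4, 14): d=(4,0) top-left  bias=+0
  edge (4, 14)→(8, 16): d=(4,2) right/bottom  bias=-1
  edge (8, 16)→(0, 14): d=(-8,-2) top-left  bias=+0
    (2,7)@(5, 15): e=[4,2,2] → █
    (3,7)@(7, 15): e=[4,-2,6] → ·
    (2,8)@(5, 17): e=[12,10,-14] → ·
  covered (1 px):
    · · · · · ·
    · · · · · ·
    · · · · · ·
    · · · · · ·
    · · · · · ·
    · · · · · ·
    · · · · · ·
    · · █ · · ·
    · · · · · ·
    · · · · · ·
    · · · · · ·
T1:
  2·area = 60  (B↔C swapped to make it positive)
  edge (8, 12)→(0, 22): d=(-8,10) right/bottom  bias=-1
  edge (0, 22)→(10, 2): d=(10,-20) top-left  bias=+0
  edge (10, 2)→(8, 12): d=(-2,10) right/bottom  bias=-1
    (4,2)@(9, 5): e=[46,10,4] → █
    (5,2)@(11, 5): e=[26,50,-16] → ·
    (4,3)@(9, 7): e=[30,30,0] → ·  [on edge]
    (3,4)@(7, 9): e=[34,10,16] → █
    (4,4)@(9, 9): e=[14,50,-4] → ·
    (3,5)@(7, 11): e=[18,30,12] → █
    (4,5)@(9, 11): e=[-2,70,-8] → ·
    (2,6)@(5, 13): e=[22,10,28] → █
    (4,6)@(9, 13): e=[-18,90,-12] → ·
    (2,7)@(5, 15): e=[6,30,24] → █
    (3,7)@(7, 15): e=[-14,70,4] → ·
    (1,8)@(3, 17): e=[10,10,40] → █
    (3,8)@(7, 17): e=[-30,90,0] → ·  [on edge]
  covered (7 px):
    · · · · · ·
    · · · · · ·
    · · · · █ ·
    · · · · · ·
    · · · █ · ·
    · · · █ · ·
    · · █ █ · ·
    · · █ · · ·
    · █ · · · ·
    · · · · · ·
    · · · · · ·

Result: 8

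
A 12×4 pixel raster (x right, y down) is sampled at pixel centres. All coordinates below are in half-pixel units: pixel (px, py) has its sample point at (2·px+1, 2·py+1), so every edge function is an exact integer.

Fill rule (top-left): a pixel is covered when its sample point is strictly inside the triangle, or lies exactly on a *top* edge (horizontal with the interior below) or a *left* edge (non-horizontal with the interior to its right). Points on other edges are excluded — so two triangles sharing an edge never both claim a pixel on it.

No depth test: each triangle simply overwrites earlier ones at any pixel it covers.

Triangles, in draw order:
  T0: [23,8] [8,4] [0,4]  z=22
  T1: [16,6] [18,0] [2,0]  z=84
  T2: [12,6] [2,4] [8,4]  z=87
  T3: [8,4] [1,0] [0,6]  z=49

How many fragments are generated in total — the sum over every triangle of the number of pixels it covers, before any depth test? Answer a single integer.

T0:
  2·area = 32  (B↔C swapped to make it positive)
  edge (23, 8)→(0, 4): d=(-23,-4) top-left  bias=+0
  edge (0, 4)→(8, 4): d=(8,0) top-left  bias=+0
  edge (8, 4)→(23, 8): d=(15,4) right/bottom  bias=-1
    (3,2)@(7, 5): e=[5,8,19] → █
    (4,2)@(9, 5): e=[13,8,11] → █
    (5,2)@(11, 5): e=[21,8,3] → █
    (6,2)@(13, 5): e=[29,8,-5] → ·
    (3,3)@(7, 7): e=[-41,24,49] → ·
    (4,3)@(9, 7): e=[-33,24,41] → ·
    (5,3)@(11, 7): e=[-25,24,33] → ·
    (9,3)@(19, 7): e=[7,24,1] → █
    (10,3)@(21, 7): e=[15,24,-7] → ·
  covered (4 px):
    · · · · · · · · · · · ·
    · · · · · · · · · · · ·
    · · · █ █ █ · · · · · ·
    · · · · · · · · · █ · ·
T1:
  2·area = 96  (B↔C swapped to make it positive)
  edge (16, 6)→(2, 0): d=(-14,-6) top-left  bias=+0
  edge (2, 0)→(18, 0): d=(16,0) top-left  bias=+0
  edge (18, 0)→(16, 6): d=(-2,6) right/bottom  bias=-1
    (2,0)@(5, 1): e=[4,16,76] → █
    (3,0)@(7, 1): e=[16,16,64] → █
    (4,0)@(9, 1): e=[28,16,52] → █
    (5,0)@(11, 1): e=[40,16,40] → █
    (6,0)@(13, 1): e=[52,16,28] → █
    (7,0)@(15, 1): e=[64,16,16] → █
    (8,0)@(17, 1): e=[76,16,4] → █
    (9,0)@(19, 1): e=[88,16,-8] → ·
    (2,1)@(5, 3): e=[-24,48,72] → ·
    (3,1)@(7, 3): e=[-12,48,60] → ·
    (4,1)@(9, 3): e=[0,48,48] → █  [on edge]
    (8,1)@(17, 3): e=[48,48,0] → ·  [on edge]
  covered (12 px):
    · · █ █ █ █ █ █ █ · · ·
    · · · · █ █ █ █ · · · ·
    · · · · · · · █ · · · ·
    · · · · · · · · · · · ·
T2:
  2·area = 12
  edge (12, 6)→(2, 4): d=(-10,-2) top-left  bias=+0
  edge (2, 4)→(8, 4): d=(6,0) top-left  bias=+0
  edge (8, 4)→(12, 6): d=(4,2) right/bottom  bias=-1
    (3,2)@(7, 5): e=[0,6,6] → █  [on edge]
    (4,2)@(9, 5): e=[4,6,2] → █
    (5,2)@(11, 5): e=[8,6,-2] → ·
    (3,3)@(7, 7): e=[-20,18,14] → ·
    (4,3)@(9, 7): e=[-16,18,10] → ·
    (8,3)@(17, 7): e=[0,18,-6] → ·  [on edge]
  covered (2 px):
    · · · · · · · · · · · ·
    · · · · · · · · · · · ·
    · · · █ █ · · · · · · ·
    · · · · · · · · · · · ·
T3:
  2·area = 46  (B↔C swapped to make it positive)
  edge (8, 4)→(0, 6): d=(-8,2) right/bottom  bias=-1
  edge (0, 6)→(1, 0): d=(1,-6) top-left  bias=+0
  edge (1, 0)→(8, 4): d=(7,4) right/bottom  bias=-1
    (0,0)@(1, 1): e=[38,1,7] → █
    (1,0)@(3, 1): e=[34,13,-1] → ·
    (0,1)@(1, 3): e=[22,3,21] → █
    (1,1)@(3, 3): e=[18,15,13] → █
    (2,1)@(5, 3): e=[14,27,5] → █
    (3,1)@(7, 3): e=[10,39,-3] → ·
    (0,2)@(1, 5): e=[6,5,35] → █
    (2,2)@(5, 5): e=[-2,29,19] → ·
    (0,3)@(1, 7): e=[-10,7,49] → ·
    (1,3)@(3, 7): e=[-14,19,41] → ·
  covered (6 px):
    █ · · · · · · · · · · ·
    █ █ █ · · · · · · · · ·
    █ █ · · · · · · · · · ·
    · · · · · · · · · · · ·

Answer: 24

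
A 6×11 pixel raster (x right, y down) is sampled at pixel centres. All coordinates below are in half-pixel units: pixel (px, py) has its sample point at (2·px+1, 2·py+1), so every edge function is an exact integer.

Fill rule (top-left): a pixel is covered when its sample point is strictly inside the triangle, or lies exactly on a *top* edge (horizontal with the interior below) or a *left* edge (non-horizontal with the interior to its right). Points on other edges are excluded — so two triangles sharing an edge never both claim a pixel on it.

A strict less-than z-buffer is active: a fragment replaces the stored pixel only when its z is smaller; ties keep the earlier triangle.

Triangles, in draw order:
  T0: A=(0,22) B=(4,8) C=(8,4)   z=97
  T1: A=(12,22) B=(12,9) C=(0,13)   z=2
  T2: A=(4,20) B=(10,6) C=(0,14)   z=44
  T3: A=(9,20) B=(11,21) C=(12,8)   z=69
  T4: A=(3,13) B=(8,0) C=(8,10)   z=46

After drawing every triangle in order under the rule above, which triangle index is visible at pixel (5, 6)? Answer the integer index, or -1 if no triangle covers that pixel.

T0:
  2·area = 40
  edge (0, 22)→(4, 8): d=(4,-14) top-left  bias=+0
  edge (4, 8)→(8, 4): d=(4,-4) top-left  bias=+0
  edge (8, 4)→(0, 22): d=(-8,18) right/bottom  bias=-1
    (5,0)@(11, 1): e=[70,0,-30] → ·  [on edge]
    (4,1)@(9, 3): e=[50,0,-10] → ·  [on edge]
    (3,2)@(7, 5): e=[30,0,10] → █  [on edge]
    (4,2)@(9, 5): e=[58,8,-26] → ·
    (2,3)@(5, 7): e=[10,0,30] → █  [on edge]
    (3,3)@(7, 7): e=[38,8,-6] → ·
    (1,4)@(3, 9): e=[-10,0,50] → ·  [on edge]
    (2,4)@(5, 9): e=[18,8,14] → █
    (3,4)@(7, 9): e=[46,16,-22] → ·
    (0,5)@(1, 11): e=[-30,0,70] → ·  [on edge]
    (2,5)@(5, 11): e=[26,16,-2] → ·
    (1,6)@(3, 13): e=[6,16,18] → █
  covered (6 px):
    · · · · · ·
    · · · · · ·
    · · · █ · ·
    · · █ · · ·
    · · █ · · ·
    · · · · · ·
    · █ · · · ·
    · █ · · · ·
    · · · · · ·
    █ · · · · ·
    · · · · · ·
T1:
  2·area = 156  (B↔C swapped to make it positive)
  edge (12, 22)→(0, 13): d=(-12,-9) top-left  bias=+0
  edge (0, 13)→(12, 9): d=(12,-4) top-left  bias=+0
  edge (12, 9)→(12, 22): d=(0,13) right/bottom  bias=-1
    (3,5)@(7, 11): e=[87,4,65] → █
    (4,5)@(9, 11): e=[105,12,39] → █
    (5,5)@(11, 11): e=[123,20,13] → █
    (0,6)@(1, 13): e=[9,4,143] → █
    (1,6)@(3, 13): e=[27,12,117] → █
    (2,6)@(5, 13): e=[45,20,91] → █
    (0,7)@(1, 15): e=[-15,28,143] → ·
    (1,7)@(3, 15): e=[3,36,117] → █
    (1,8)@(3, 17): e=[-21,60,117] → ·
    (2,8)@(5, 17): e=[-3,68,91] → ·
    (3,8)@(7, 17): e=[15,76,65] → █
    (3,9)@(7, 19): e=[-9,100,65] → ·
  covered (20 px):
    · · · · · ·
    · · · · · ·
    · · · · · ·
    · · · · · ·
    · · · · · ·
    · · · █ █ █
    █ █ █ █ █ █
    · █ █ █ █ █
    · · · █ █ █
    · · · · █ █
    · · · · · █
T2:
  2·area = 92  (B↔C swapped to make it positive)
  edge (4, 20)→(0, 14): d=(-4,-6) top-left  bias=+0
  edge (0, 14)→(10, 6): d=(10,-8) top-left  bias=+0
  edge (10, 6)→(4, 20): d=(-6,14) right/bottom  bias=-1
    (4,3)@(9, 7): e=[82,2,8] → █
    (5,3)@(11, 7): e=[94,18,-20] → ·
    (3,4)@(7, 9): e=[62,6,24] → █
    (4,4)@(9, 9): e=[74,22,-4] → ·
    (2,5)@(5, 11): e=[42,10,40] → █
    (4,5)@(9, 11): e=[66,42,-16] → ·
    (1,6)@(3, 13): e=[22,14,56] → █
    (3,6)@(7, 13): e=[46,46,0] → ·  [on edge]
    (0,7)@(1, 15): e=[2,18,72] → █
    (3,7)@(7, 15): e=[38,66,-12] → ·
    (0,8)@(1, 17): e=[-6,38,60] → ·
    (1,8)@(3, 17): e=[6,54,32] → █
  covered (11 px):
    · · · · · ·
    · · · · · ·
    · · · · · ·
    · · · · █ ·
    · · · █ · ·
    · · █ █ · ·
    · █ █ · · ·
    █ █ █ · · ·
    · █ █ · · ·
    · · · · · ·
    · · · · · ·
T3:
  2·area = 27  (B↔C swapped to make it positive)
  edge (9, 20)→(12, 8): d=(3,-12) top-left  bias=+0
  edge (12, 8)→(11, 21): d=(-1,13) right/bottom  bias=-1
  edge (11, 21)→(9, 20): d=(-2,-1) top-left  bias=+0
    (5,6)@(11, 13): e=[3,8,16] → █
    (5,7)@(11, 15): e=[9,6,12] → █
    (1,8)@(3, 17): e=[-81,108,0] → ·  [on edge]
    (5,8)@(11, 17): e=[15,4,8] → █
    (3,9)@(7, 19): e=[-27,54,0] → ·  [on edge]
    (5,9)@(11, 19): e=[21,2,4] → █
    (5,10)@(11, 21): e=[27,0,0] → ·  [on edge]
  covered (4 px):
    · · · · · ·
    · · · · · ·
    · · · · · ·
    · · · · · ·
    · · · · · ·
    · · · · · ·
    · · · · · █
    · · · · · █
    · · · · · █
    · · · · · █
    · · · · · ·
T4:
  2·area = 50
  edge (3, 13)→(8, 0): d=(5,-13) top-left  bias=+0
  edge (8, 0)→(8, 10): d=(0,10) right/bottom  bias=-1
  edge (8, 10)→(3, 13): d=(-5,3) right/bottom  bias=-1
    (3,1)@(7, 3): e=[2,10,38] → █
    (4,1)@(9, 3): e=[28,-10,32] → ·
    (3,2)@(7, 5): e=[12,10,28] → █
    (4,2)@(9, 5): e=[38,-10,22] → ·
    (3,3)@(7, 7): e=[22,10,18] → █
    (4,3)@(9, 7): e=[48,-10,12] → ·
    (2,4)@(5, 9): e=[6,30,14] → █
    (4,4)@(9, 9): e=[58,-10,2] → ·
    (2,5)@(5, 11): e=[16,30,4] → █
    (3,5)@(7, 11): e=[42,10,-2] → ·
    (1,6)@(3, 13): e=[0,50,0] → ·  [on edge]
    (2,6)@(5, 13): e=[26,30,-6] → ·
  covered (6 px):
    · · · · · ·
    · · · █ · ·
    · · · █ · ·
    · · · █ · ·
    · · █ █ · ·
    · · █ · · ·
    · · · · · ·
    · · · · · ·
    · · · · · ·
    · · · · · ·
    · · · · · ·

Z-buffer (winner per pixel, '.' = empty):
  . . . . . .
  . . . 4 . .
  . . . 4 . .
  . . 0 4 2 .
  . . 4 2 . .
  . . 2 1 1 1
  1 1 1 1 1 1
  2 1 1 1 1 1
  . 2 2 1 1 1
  0 . . . 1 1
  . . . . . 1

Final: 1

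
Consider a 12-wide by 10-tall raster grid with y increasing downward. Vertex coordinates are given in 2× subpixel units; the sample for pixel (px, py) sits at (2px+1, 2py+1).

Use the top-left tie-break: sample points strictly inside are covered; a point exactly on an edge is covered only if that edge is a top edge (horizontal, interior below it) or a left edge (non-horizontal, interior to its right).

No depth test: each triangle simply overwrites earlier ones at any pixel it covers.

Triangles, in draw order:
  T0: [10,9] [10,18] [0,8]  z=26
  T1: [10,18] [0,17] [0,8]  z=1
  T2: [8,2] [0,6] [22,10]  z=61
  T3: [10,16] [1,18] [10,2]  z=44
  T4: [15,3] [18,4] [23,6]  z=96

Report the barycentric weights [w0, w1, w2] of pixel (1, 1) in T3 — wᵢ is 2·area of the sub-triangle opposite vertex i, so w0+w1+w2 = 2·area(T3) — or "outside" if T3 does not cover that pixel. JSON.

T0:
  2·area = 90
  edge (10, 9)→(10, 18): d=(0,9) right/bottom  bias=-1
  edge (10, 18)→(0, 8): d=(-10,-10) top-left  bias=+0
  edge (0, 8)→(10, 9): d=(10,1) right/bottom  bias=-1
    (0,4)@(1, 9): e=[81,0,9] → X  [on edge]
    (1,4)@(3, 9): e=[63,20,7] → X
    (2,4)@(5, 9): e=[45,40,5] → X
    (3,4)@(7, 9): e=[27,60,3] → X
    (4,4)@(9, 9): e=[9,80,1] → X
    (5,4)@(11, 9): e=[-9,100,-1] → .
    (0,5)@(1, 11): e=[81,-20,29] → .
    (1,5)@(3, 11): e=[63,0,27] → X  [on edge]
    (5,5)@(11, 11): e=[-9,80,19] → .
    (1,6)@(3, 13): e=[63,-20,47] → .
    (2,6)@(5, 13): e=[45,0,45] → X  [on edge]
    (5,6)@(11, 13): e=[-9,60,39] → .
    (3,7)@(7, 15): e=[27,0,63] → X  [on edge]
    (4,8)@(9, 17): e=[9,0,81] → X  [on edge]
    (5,9)@(11, 19): e=[-9,0,99] → .  [on edge]
  covered (15 px):
    . . . . . . . . . . . .
    . . . . . . . . . . . .
    . . . . . . . . . . . .
    . . . . . . . . . . . .
    X X X X X . . . . . . .
    . X X X X . . . . . . .
    . . X X X . . . . . . .
    . . . X X . . . . . . .
    . . . . X . . . . . . .
    . . . . . . . . . . . .
T1:
  2·area = 90
  edge (10, 18)→(0, 17): d=(-10,-1) top-left  bias=+0
  edge (0, 17)→(0, 8): d=(0,-9) top-left  bias=+0
  edge (0, 8)→(10, 18): d=(10,10) right/bottom  bias=-1
    (0,4)@(1, 9): e=[81,9,0] → .  [on edge]
    (0,5)@(1, 11): e=[61,9,20] → X
    (1,5)@(3, 11): e=[63,27,0] → .  [on edge]
    (0,6)@(1, 13): e=[41,9,40] → X
    (1,6)@(3, 13): e=[43,27,20] → X
    (2,6)@(5, 13): e=[45,45,0] → .  [on edge]
    (0,7)@(1, 15): e=[21,9,60] → X
    (2,7)@(5, 15): e=[25,45,20] → X
    (3,7)@(7, 15): e=[27,63,0] → .  [on edge]
    (0,8)@(1, 17): e=[1,9,80] → X
    (3,8)@(7, 17): e=[7,63,20] → X
    (4,8)@(9, 17): e=[9,81,0] → .  [on edge]
    (5,9)@(11, 19): e=[-9,99,0] → .  [on edge]
  covered (10 px):
    . . . . . . . . . . . .
    . . . . . . . . . . . .
    . . . . . . . . . . . .
    . . . . . . . . . . . .
    . . . . . . . . . . . .
    X . . . . . . . . . . .
    X X . . . . . . . . . .
    X X X . . . . . . . . .
    X X X X . . . . . . . .
    . . . . . . . . . . . .
T2:
  2·area = 120  (B↔C swapped to make it positive)
  edge (8, 2)→(22, 10): d=(14,8) right/bottom  bias=-1
  edge (22, 10)→(0, 6): d=(-22,-4) top-left  bias=+0
  edge (0, 6)→(8, 2): d=(8,-4) top-left  bias=+0
    (3,1)@(7, 3): e=[22,94,4] → X
    (4,1)@(9, 3): e=[6,102,12] → X
    (5,1)@(11, 3): e=[-10,110,20] → .
    (1,2)@(3, 5): e=[82,34,4] → X
    (2,2)@(5, 5): e=[66,42,12] → X
    (5,2)@(11, 5): e=[18,66,36] → X
    (6,2)@(13, 5): e=[2,74,44] → X
    (7,2)@(15, 5): e=[-14,82,52] → .
    (1,3)@(3, 7): e=[110,-10,20] → .
    (2,3)@(5, 7): e=[94,-2,28] → .
    (3,3)@(7, 7): e=[78,6,36] → X
    (7,3)@(15, 7): e=[14,38,68] → X
  covered (15 px):
    . . . . . . . . . . . .
    . . . X X . . . . . . .
    . X X X X X X . . . . .
    . . . X X X X X . . . .
    . . . . . . . . X X . .
    . . . . . . . . . . . .
    . . . . . . . . . . . .
    . . . . . . . . . . . .
    . . . . . . . . . . . .
    . . . . . . . . . . . .
T3:
  2·area = 126
  edge (10, 16)→(1, 18): d=(-9,2) right/bottom  bias=-1
  edge (1, 18)→(10, 2): d=(9,-16) top-left  bias=+0
  edge (10, 2)→(10, 16): d=(0,14) right/bottom  bias=-1
    (4,2)@(9, 5): e=[101,11,14] → X
    (5,2)@(11, 5): e=[97,43,-14] → .
    (4,3)@(9, 7): e=[83,29,14] → X
    (5,3)@(11, 7): e=[79,61,-14] → .
    (3,4)@(7, 9): e=[69,15,42] → X
    (5,4)@(11, 9): e=[61,79,-14] → .
    (2,5)@(5, 11): e=[55,1,70] → X
    (5,5)@(11, 11): e=[43,97,-14] → .
    (2,6)@(5, 13): e=[37,19,70] → X
    (5,6)@(11, 13): e=[25,115,-14] → .
    (1,7)@(3, 15): e=[23,5,98] → X
    (5,7)@(11, 15): e=[7,133,-14] → .
  covered (16 px):
    . . . . . . . . . . . .
    . . . . . . . . . . . .
    . . . . X . . . . . . .
    . . . . X . . . . . . .
    . . . X X . . . . . . .
    . . X X X . . . . . . .
    . . X X X . . . . . . .
    . X X X X . . . . . . .
    . X X . . . . . . . . .
    . . . . . . . . . . . .
T4:
  2·area = 1
  edge (15, 3)→(18, 4): d=(3,1) right/bottom  bias=-1
  edge (18, 4)→(23, 6): d=(5,2) right/bottom  bias=-1
  edge (23, 6)→(15, 3): d=(-8,-3) top-left  bias=+0
    (4,0)@(9, 1): e=[0,3,-2] → .  [on edge]
    (7,1)@(15, 3): e=[0,1,0] → .  [on edge]
    (10,2)@(21, 5): e=[0,-1,2] → .  [on edge]
  covered (0 px):
    . . . . . . . . . . . .
    . . . . . . . . . . . .
    . . . . . . . . . . . .
    . . . . . . . . . . . .
    . . . . . . . . . . . .
    . . . . . . . . . . . .
    . . . . . . . . . . . .
    . . . . . . . . . . . .
    . . . . . . . . . . . .
    . . . . . . . . . . . .

Result: "outside"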